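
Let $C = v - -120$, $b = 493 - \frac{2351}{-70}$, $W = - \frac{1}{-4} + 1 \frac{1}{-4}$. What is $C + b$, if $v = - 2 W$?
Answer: $\frac{45261}{70} \approx 646.59$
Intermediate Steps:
$W = 0$ ($W = \left(-1\right) \left(- \frac{1}{4}\right) + 1 \left(- \frac{1}{4}\right) = \frac{1}{4} - \frac{1}{4} = 0$)
$v = 0$ ($v = \left(-2\right) 0 = 0$)
$b = \frac{36861}{70}$ ($b = 493 - - \frac{2351}{70} = 493 + \frac{2351}{70} = \frac{36861}{70} \approx 526.59$)
$C = 120$ ($C = 0 - -120 = 0 + 120 = 120$)
$C + b = 120 + \frac{36861}{70} = \frac{45261}{70}$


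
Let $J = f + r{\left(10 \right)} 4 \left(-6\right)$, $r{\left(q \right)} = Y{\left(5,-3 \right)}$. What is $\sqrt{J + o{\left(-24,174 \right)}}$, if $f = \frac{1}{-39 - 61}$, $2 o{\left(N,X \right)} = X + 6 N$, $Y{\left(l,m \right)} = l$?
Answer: $\frac{i \sqrt{10501}}{10} \approx 10.247 i$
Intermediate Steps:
$r{\left(q \right)} = 5$
$o{\left(N,X \right)} = \frac{X}{2} + 3 N$ ($o{\left(N,X \right)} = \frac{X + 6 N}{2} = \frac{X}{2} + 3 N$)
$f = - \frac{1}{100}$ ($f = \frac{1}{-100} = - \frac{1}{100} \approx -0.01$)
$J = - \frac{12001}{100}$ ($J = - \frac{1}{100} + 5 \cdot 4 \left(-6\right) = - \frac{1}{100} + 5 \left(-24\right) = - \frac{1}{100} - 120 = - \frac{12001}{100} \approx -120.01$)
$\sqrt{J + o{\left(-24,174 \right)}} = \sqrt{- \frac{12001}{100} + \left(\frac{1}{2} \cdot 174 + 3 \left(-24\right)\right)} = \sqrt{- \frac{12001}{100} + \left(87 - 72\right)} = \sqrt{- \frac{12001}{100} + 15} = \sqrt{- \frac{10501}{100}} = \frac{i \sqrt{10501}}{10}$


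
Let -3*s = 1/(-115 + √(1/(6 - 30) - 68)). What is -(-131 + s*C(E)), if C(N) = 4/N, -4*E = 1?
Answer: (90422*√6 - 393*I*√1633)/(3*(230*√6 - I*√1633)) ≈ 131.05 + 0.0033095*I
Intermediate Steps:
E = -¼ (E = -¼*1 = -¼ ≈ -0.25000)
s = -1/(3*(-115 + I*√9798/12)) (s = -1/(3*(-115 + √(1/(6 - 30) - 68))) = -1/(3*(-115 + √(1/(-24) - 68))) = -1/(3*(-115 + √(-1/24 - 68))) = -1/(3*(-115 + √(-1633/24))) = -1/(3*(-115 + I*√9798/12)) ≈ 0.0028837 + 0.00020684*I)
-(-131 + s*C(E)) = -(-131 + (2*√6/(3*(230*√6 - I*√1633)))*(4/(-¼))) = -(-131 + (2*√6/(3*(230*√6 - I*√1633)))*(4*(-4))) = -(-131 + (2*√6/(3*(230*√6 - I*√1633)))*(-16)) = -(-131 - 32*√6/(3*(230*√6 - I*√1633))) = 131 + 32*√6/(3*(230*√6 - I*√1633))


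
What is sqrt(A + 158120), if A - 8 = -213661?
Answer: I*sqrt(55533) ≈ 235.65*I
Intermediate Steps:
A = -213653 (A = 8 - 213661 = -213653)
sqrt(A + 158120) = sqrt(-213653 + 158120) = sqrt(-55533) = I*sqrt(55533)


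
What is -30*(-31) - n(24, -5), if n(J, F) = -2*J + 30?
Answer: 948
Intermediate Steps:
n(J, F) = 30 - 2*J
-30*(-31) - n(24, -5) = -30*(-31) - (30 - 2*24) = 930 - (30 - 48) = 930 - 1*(-18) = 930 + 18 = 948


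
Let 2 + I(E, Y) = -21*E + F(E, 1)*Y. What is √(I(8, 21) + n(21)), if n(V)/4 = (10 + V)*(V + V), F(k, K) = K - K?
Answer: √5038 ≈ 70.979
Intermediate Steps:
F(k, K) = 0
n(V) = 8*V*(10 + V) (n(V) = 4*((10 + V)*(V + V)) = 4*((10 + V)*(2*V)) = 4*(2*V*(10 + V)) = 8*V*(10 + V))
I(E, Y) = -2 - 21*E (I(E, Y) = -2 + (-21*E + 0*Y) = -2 + (-21*E + 0) = -2 - 21*E)
√(I(8, 21) + n(21)) = √((-2 - 21*8) + 8*21*(10 + 21)) = √((-2 - 168) + 8*21*31) = √(-170 + 5208) = √5038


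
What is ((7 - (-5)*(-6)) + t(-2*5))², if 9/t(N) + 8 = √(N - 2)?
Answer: (17756*√3 + 30901*I)/(4*(8*√3 + 13*I)) ≈ 573.31 + 19.647*I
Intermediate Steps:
t(N) = 9/(-8 + √(-2 + N)) (t(N) = 9/(-8 + √(N - 2)) = 9/(-8 + √(-2 + N)))
((7 - (-5)*(-6)) + t(-2*5))² = ((7 - (-5)*(-6)) + 9/(-8 + √(-2 - 2*5)))² = ((7 - 1*30) + 9/(-8 + √(-2 - 10)))² = ((7 - 30) + 9/(-8 + √(-12)))² = (-23 + 9/(-8 + 2*I*√3))²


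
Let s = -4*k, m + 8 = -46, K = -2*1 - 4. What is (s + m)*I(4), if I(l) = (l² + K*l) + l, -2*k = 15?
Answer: 96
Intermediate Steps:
k = -15/2 (k = -½*15 = -15/2 ≈ -7.5000)
K = -6 (K = -2 - 4 = -6)
I(l) = l² - 5*l (I(l) = (l² - 6*l) + l = l² - 5*l)
m = -54 (m = -8 - 46 = -54)
s = 30 (s = -4*(-15/2) = 30)
(s + m)*I(4) = (30 - 54)*(4*(-5 + 4)) = -96*(-1) = -24*(-4) = 96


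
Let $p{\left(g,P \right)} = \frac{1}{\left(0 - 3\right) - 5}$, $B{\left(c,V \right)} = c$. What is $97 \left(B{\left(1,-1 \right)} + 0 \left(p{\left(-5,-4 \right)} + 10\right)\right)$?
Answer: $97$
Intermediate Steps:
$p{\left(g,P \right)} = - \frac{1}{8}$ ($p{\left(g,P \right)} = \frac{1}{-3 - 5} = \frac{1}{-8} = - \frac{1}{8}$)
$97 \left(B{\left(1,-1 \right)} + 0 \left(p{\left(-5,-4 \right)} + 10\right)\right) = 97 \left(1 + 0 \left(- \frac{1}{8} + 10\right)\right) = 97 \left(1 + 0 \cdot \frac{79}{8}\right) = 97 \left(1 + 0\right) = 97 \cdot 1 = 97$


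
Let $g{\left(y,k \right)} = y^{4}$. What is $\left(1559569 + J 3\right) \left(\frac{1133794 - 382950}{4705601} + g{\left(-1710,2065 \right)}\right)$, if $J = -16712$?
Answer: $\frac{60731412420149048957441452}{4705601} \approx 1.2906 \cdot 10^{19}$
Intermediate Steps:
$\left(1559569 + J 3\right) \left(\frac{1133794 - 382950}{4705601} + g{\left(-1710,2065 \right)}\right) = \left(1559569 - 50136\right) \left(\frac{1133794 - 382950}{4705601} + \left(-1710\right)^{4}\right) = \left(1559569 - 50136\right) \left(750844 \cdot \frac{1}{4705601} + 8550360810000\right) = 1509433 \left(\frac{750844}{4705601} + 8550360810000\right) = 1509433 \cdot \frac{40234586377897560844}{4705601} = \frac{60731412420149048957441452}{4705601}$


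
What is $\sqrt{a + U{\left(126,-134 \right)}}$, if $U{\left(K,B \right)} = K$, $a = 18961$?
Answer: $\sqrt{19087} \approx 138.16$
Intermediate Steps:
$\sqrt{a + U{\left(126,-134 \right)}} = \sqrt{18961 + 126} = \sqrt{19087}$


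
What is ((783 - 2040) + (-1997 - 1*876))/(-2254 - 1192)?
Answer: 2065/1723 ≈ 1.1985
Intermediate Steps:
((783 - 2040) + (-1997 - 1*876))/(-2254 - 1192) = (-1257 + (-1997 - 876))/(-3446) = (-1257 - 2873)*(-1/3446) = -4130*(-1/3446) = 2065/1723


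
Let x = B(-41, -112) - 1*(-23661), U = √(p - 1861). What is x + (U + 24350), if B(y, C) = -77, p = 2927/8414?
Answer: 47934 + 3*I*√14636178242/8414 ≈ 47934.0 + 43.135*I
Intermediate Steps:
p = 2927/8414 (p = 2927*(1/8414) = 2927/8414 ≈ 0.34787)
U = 3*I*√14636178242/8414 (U = √(2927/8414 - 1861) = √(-15655527/8414) = 3*I*√14636178242/8414 ≈ 43.135*I)
x = 23584 (x = -77 - 1*(-23661) = -77 + 23661 = 23584)
x + (U + 24350) = 23584 + (3*I*√14636178242/8414 + 24350) = 23584 + (24350 + 3*I*√14636178242/8414) = 47934 + 3*I*√14636178242/8414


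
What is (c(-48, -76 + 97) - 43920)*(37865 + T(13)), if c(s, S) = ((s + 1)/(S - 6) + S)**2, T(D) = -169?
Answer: -369804394496/225 ≈ -1.6436e+9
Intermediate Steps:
c(s, S) = (S + (1 + s)/(-6 + S))**2 (c(s, S) = ((1 + s)/(-6 + S) + S)**2 = (S + (1 + s)/(-6 + S))**2)
(c(-48, -76 + 97) - 43920)*(37865 + T(13)) = ((1 - 48 + (-76 + 97)**2 - 6*(-76 + 97))**2/(-6 + (-76 + 97))**2 - 43920)*(37865 - 169) = ((1 - 48 + 21**2 - 6*21)**2/(-6 + 21)**2 - 43920)*37696 = ((1 - 48 + 441 - 126)**2/15**2 - 43920)*37696 = ((1/225)*268**2 - 43920)*37696 = ((1/225)*71824 - 43920)*37696 = (71824/225 - 43920)*37696 = -9810176/225*37696 = -369804394496/225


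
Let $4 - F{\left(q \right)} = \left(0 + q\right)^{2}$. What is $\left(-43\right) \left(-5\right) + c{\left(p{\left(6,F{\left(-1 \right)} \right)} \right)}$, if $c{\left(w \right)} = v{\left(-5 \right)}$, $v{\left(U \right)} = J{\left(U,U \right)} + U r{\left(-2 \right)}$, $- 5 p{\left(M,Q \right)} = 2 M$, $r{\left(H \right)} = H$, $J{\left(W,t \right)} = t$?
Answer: $220$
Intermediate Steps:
$F{\left(q \right)} = 4 - q^{2}$ ($F{\left(q \right)} = 4 - \left(0 + q\right)^{2} = 4 - q^{2}$)
$p{\left(M,Q \right)} = - \frac{2 M}{5}$
$v{\left(U \right)} = - U$ ($v{\left(U \right)} = U + U \left(-2\right) = U - 2 U = - U$)
$c{\left(w \right)} = 5$ ($c{\left(w \right)} = \left(-1\right) \left(-5\right) = 5$)
$\left(-43\right) \left(-5\right) + c{\left(p{\left(6,F{\left(-1 \right)} \right)} \right)} = \left(-43\right) \left(-5\right) + 5 = 215 + 5 = 220$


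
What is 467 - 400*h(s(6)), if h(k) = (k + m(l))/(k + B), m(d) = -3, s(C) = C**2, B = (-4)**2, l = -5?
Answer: 2771/13 ≈ 213.15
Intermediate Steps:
B = 16
h(k) = (-3 + k)/(16 + k) (h(k) = (k - 3)/(k + 16) = (-3 + k)/(16 + k))
467 - 400*h(s(6)) = 467 - 400*(-3 + 6**2)/(16 + 6**2) = 467 - 400*(-3 + 36)/(16 + 36) = 467 - 400*33/52 = 467 - 3300/13 = 2771/13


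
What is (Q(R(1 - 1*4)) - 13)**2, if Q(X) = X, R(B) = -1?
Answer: 196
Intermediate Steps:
(Q(R(1 - 1*4)) - 13)**2 = (-1 - 13)**2 = (-14)**2 = 196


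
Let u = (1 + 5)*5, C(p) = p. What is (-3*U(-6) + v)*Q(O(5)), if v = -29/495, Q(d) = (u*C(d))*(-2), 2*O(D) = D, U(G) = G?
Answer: -88810/33 ≈ -2691.2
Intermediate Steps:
u = 30 (u = 6*5 = 30)
O(D) = D/2
Q(d) = -60*d (Q(d) = (30*d)*(-2) = -60*d)
v = -29/495 (v = -29*1/495 = -29/495 ≈ -0.058586)
(-3*U(-6) + v)*Q(O(5)) = (-3*(-6) - 29/495)*(-30*5) = (18 - 29/495)*(-60*5/2) = (8881/495)*(-150) = -88810/33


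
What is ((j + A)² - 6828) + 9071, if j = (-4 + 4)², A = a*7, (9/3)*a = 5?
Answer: 21412/9 ≈ 2379.1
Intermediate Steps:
a = 5/3 (a = (⅓)*5 = 5/3 ≈ 1.6667)
A = 35/3 (A = (5/3)*7 = 35/3 ≈ 11.667)
j = 0 (j = 0² = 0)
((j + A)² - 6828) + 9071 = ((0 + 35/3)² - 6828) + 9071 = ((35/3)² - 6828) + 9071 = (1225/9 - 6828) + 9071 = -60227/9 + 9071 = 21412/9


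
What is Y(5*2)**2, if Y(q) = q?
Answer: 100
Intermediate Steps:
Y(5*2)**2 = (5*2)**2 = 10**2 = 100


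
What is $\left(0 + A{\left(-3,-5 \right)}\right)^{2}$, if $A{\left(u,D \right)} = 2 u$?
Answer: $36$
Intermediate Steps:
$\left(0 + A{\left(-3,-5 \right)}\right)^{2} = \left(0 + 2 \left(-3\right)\right)^{2} = \left(0 - 6\right)^{2} = \left(-6\right)^{2} = 36$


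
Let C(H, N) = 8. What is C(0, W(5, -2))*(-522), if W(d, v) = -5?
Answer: -4176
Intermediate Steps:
C(0, W(5, -2))*(-522) = 8*(-522) = -4176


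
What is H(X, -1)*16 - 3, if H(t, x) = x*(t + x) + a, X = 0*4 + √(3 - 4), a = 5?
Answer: 93 - 16*I ≈ 93.0 - 16.0*I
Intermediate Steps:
X = I (X = 0 + √(-1) = 0 + I = I ≈ 1.0*I)
H(t, x) = 5 + x*(t + x) (H(t, x) = x*(t + x) + 5 = 5 + x*(t + x))
H(X, -1)*16 - 3 = (5 + (-1)² + I*(-1))*16 - 3 = (5 + 1 - I)*16 - 3 = (6 - I)*16 - 3 = (96 - 16*I) - 3 = 93 - 16*I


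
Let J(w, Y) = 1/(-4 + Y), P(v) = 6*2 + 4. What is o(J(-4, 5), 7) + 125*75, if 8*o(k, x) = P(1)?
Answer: 9377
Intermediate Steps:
P(v) = 16 (P(v) = 12 + 4 = 16)
o(k, x) = 2 (o(k, x) = (⅛)*16 = 2)
o(J(-4, 5), 7) + 125*75 = 2 + 125*75 = 2 + 9375 = 9377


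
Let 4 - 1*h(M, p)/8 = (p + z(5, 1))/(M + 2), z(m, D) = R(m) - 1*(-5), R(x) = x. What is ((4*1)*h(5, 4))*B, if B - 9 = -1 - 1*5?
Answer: 192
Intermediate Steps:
B = 3 (B = 9 + (-1 - 1*5) = 9 + (-1 - 5) = 9 - 6 = 3)
z(m, D) = 5 + m (z(m, D) = m - 1*(-5) = m + 5 = 5 + m)
h(M, p) = 32 - 8*(10 + p)/(2 + M) (h(M, p) = 32 - 8*(p + (5 + 5))/(M + 2) = 32 - 8*(p + 10)/(2 + M) = 32 - 8*(10 + p)/(2 + M))
((4*1)*h(5, 4))*B = ((4*1)*(8*(-2 - 1*4 + 4*5)/(2 + 5)))*3 = (4*(8*(-2 - 4 + 20)/7))*3 = (4*(8*(⅐)*14))*3 = (4*16)*3 = 64*3 = 192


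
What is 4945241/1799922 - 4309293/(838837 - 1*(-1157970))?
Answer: 2118300570341/3594096849054 ≈ 0.58938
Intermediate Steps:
4945241/1799922 - 4309293/(838837 - 1*(-1157970)) = 4945241*(1/1799922) - 4309293/(838837 + 1157970) = 4945241/1799922 - 4309293/1996807 = 2118300570341/3594096849054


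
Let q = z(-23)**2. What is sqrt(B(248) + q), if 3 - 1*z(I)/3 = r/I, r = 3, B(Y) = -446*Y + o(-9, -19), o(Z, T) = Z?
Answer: I*sqrt(58469737)/23 ≈ 332.46*I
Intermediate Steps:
B(Y) = -9 - 446*Y (B(Y) = -446*Y - 9 = -9 - 446*Y)
z(I) = 9 - 9/I
q = 46656/529 (q = (9 - 9/(-23))**2 = (9 - 9*(-1/23))**2 = (9 + 9/23)**2 = (216/23)**2 = 46656/529 ≈ 88.197)
sqrt(B(248) + q) = sqrt((-9 - 446*248) + 46656/529) = sqrt((-9 - 110608) + 46656/529) = sqrt(-110617 + 46656/529) = sqrt(-58469737/529) = I*sqrt(58469737)/23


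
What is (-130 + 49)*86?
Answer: -6966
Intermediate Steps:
(-130 + 49)*86 = -81*86 = -6966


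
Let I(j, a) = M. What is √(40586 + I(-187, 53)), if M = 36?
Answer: √40622 ≈ 201.55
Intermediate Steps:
I(j, a) = 36
√(40586 + I(-187, 53)) = √(40586 + 36) = √40622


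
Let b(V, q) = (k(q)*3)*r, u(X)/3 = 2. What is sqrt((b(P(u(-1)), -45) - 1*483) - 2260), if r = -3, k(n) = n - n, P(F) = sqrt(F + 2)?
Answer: I*sqrt(2743) ≈ 52.374*I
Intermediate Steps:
u(X) = 6 (u(X) = 3*2 = 6)
P(F) = sqrt(2 + F)
k(n) = 0
b(V, q) = 0 (b(V, q) = (0*3)*(-3) = 0*(-3) = 0)
sqrt((b(P(u(-1)), -45) - 1*483) - 2260) = sqrt((0 - 1*483) - 2260) = sqrt((0 - 483) - 2260) = sqrt(-483 - 2260) = sqrt(-2743) = I*sqrt(2743)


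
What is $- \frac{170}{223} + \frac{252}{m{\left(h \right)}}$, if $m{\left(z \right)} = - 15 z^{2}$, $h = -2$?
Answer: $- \frac{5533}{1115} \approx -4.9623$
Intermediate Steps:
$- \frac{170}{223} + \frac{252}{m{\left(h \right)}} = - \frac{170}{223} + \frac{252}{\left(-15\right) \left(-2\right)^{2}} = \left(-170\right) \frac{1}{223} + \frac{252}{\left(-15\right) 4} = - \frac{170}{223} + \frac{252}{-60} = - \frac{170}{223} + 252 \left(- \frac{1}{60}\right) = - \frac{170}{223} - \frac{21}{5} = - \frac{5533}{1115}$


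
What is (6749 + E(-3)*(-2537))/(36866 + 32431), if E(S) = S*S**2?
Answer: 75248/69297 ≈ 1.0859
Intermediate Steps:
E(S) = S**3
(6749 + E(-3)*(-2537))/(36866 + 32431) = (6749 + (-3)**3*(-2537))/(36866 + 32431) = (6749 - 27*(-2537))/69297 = (6749 + 68499)*(1/69297) = 75248*(1/69297) = 75248/69297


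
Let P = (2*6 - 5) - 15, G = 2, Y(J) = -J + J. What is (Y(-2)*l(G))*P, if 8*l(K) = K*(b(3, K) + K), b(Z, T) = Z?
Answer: 0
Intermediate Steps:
Y(J) = 0
P = -8 (P = (12 - 5) - 15 = 7 - 15 = -8)
l(K) = K*(3 + K)/8 (l(K) = (K*(3 + K))/8 = K*(3 + K)/8)
(Y(-2)*l(G))*P = (0*((1/8)*2*(3 + 2)))*(-8) = (0*((1/8)*2*5))*(-8) = (0*(5/4))*(-8) = 0*(-8) = 0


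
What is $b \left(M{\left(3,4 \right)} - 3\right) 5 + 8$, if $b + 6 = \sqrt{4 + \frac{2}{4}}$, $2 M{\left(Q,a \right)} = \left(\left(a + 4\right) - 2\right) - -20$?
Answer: $-292 + 75 \sqrt{2} \approx -185.93$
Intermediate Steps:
$M{\left(Q,a \right)} = 11 + \frac{a}{2}$ ($M{\left(Q,a \right)} = \frac{\left(\left(a + 4\right) - 2\right) - -20}{2} = \frac{\left(\left(4 + a\right) - 2\right) + 20}{2} = \frac{\left(2 + a\right) + 20}{2} = \frac{22 + a}{2} = 11 + \frac{a}{2}$)
$b = -6 + \frac{3 \sqrt{2}}{2}$ ($b = -6 + \sqrt{4 + \frac{2}{4}} = -6 + \sqrt{4 + 2 \cdot \frac{1}{4}} = -6 + \sqrt{4 + \frac{1}{2}} = -6 + \sqrt{\frac{9}{2}} = -6 + \frac{3 \sqrt{2}}{2} \approx -3.8787$)
$b \left(M{\left(3,4 \right)} - 3\right) 5 + 8 = \left(-6 + \frac{3 \sqrt{2}}{2}\right) \left(\left(11 + \frac{1}{2} \cdot 4\right) - 3\right) 5 + 8 = \left(-6 + \frac{3 \sqrt{2}}{2}\right) \left(\left(11 + 2\right) - 3\right) 5 + 8 = \left(-6 + \frac{3 \sqrt{2}}{2}\right) \left(13 - 3\right) 5 + 8 = \left(-6 + \frac{3 \sqrt{2}}{2}\right) 10 \cdot 5 + 8 = \left(-6 + \frac{3 \sqrt{2}}{2}\right) 50 + 8 = \left(-300 + 75 \sqrt{2}\right) + 8 = -292 + 75 \sqrt{2}$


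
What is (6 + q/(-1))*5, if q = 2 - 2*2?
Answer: 40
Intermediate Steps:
q = -2 (q = 2 - 4 = -2)
(6 + q/(-1))*5 = (6 - 2/(-1))*5 = (6 - 2*(-1))*5 = (6 + 2)*5 = 8*5 = 40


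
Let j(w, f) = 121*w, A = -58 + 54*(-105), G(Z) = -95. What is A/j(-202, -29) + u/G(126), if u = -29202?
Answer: 357149722/1160995 ≈ 307.62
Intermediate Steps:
A = -5728 (A = -58 - 5670 = -5728)
A/j(-202, -29) + u/G(126) = -5728/(121*(-202)) - 29202/(-95) = -5728/(-24442) - 29202*(-1/95) = -5728*(-1/24442) + 29202/95 = 2864/12221 + 29202/95 = 357149722/1160995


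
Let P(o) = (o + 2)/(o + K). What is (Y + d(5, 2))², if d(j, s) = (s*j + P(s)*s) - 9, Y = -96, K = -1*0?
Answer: 8281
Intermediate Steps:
K = 0
P(o) = (2 + o)/o (P(o) = (o + 2)/(o + 0) = (2 + o)/o)
d(j, s) = -7 + s + j*s (d(j, s) = (s*j + ((2 + s)/s)*s) - 9 = (j*s + (2 + s)) - 9 = (2 + s + j*s) - 9 = -7 + s + j*s)
(Y + d(5, 2))² = (-96 + (-7 + 2 + 5*2))² = (-96 + (-7 + 2 + 10))² = (-96 + 5)² = (-91)² = 8281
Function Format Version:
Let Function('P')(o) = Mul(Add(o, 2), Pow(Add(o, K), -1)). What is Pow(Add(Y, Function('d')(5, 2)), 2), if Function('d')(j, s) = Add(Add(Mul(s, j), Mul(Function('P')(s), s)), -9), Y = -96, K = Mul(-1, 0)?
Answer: 8281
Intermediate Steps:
K = 0
Function('P')(o) = Mul(Pow(o, -1), Add(2, o)) (Function('P')(o) = Mul(Add(o, 2), Pow(Add(o, 0), -1)) = Mul(Add(2, o), Pow(o, -1)) = Mul(Pow(o, -1), Add(2, o)))
Function('d')(j, s) = Add(-7, s, Mul(j, s)) (Function('d')(j, s) = Add(Add(Mul(s, j), Mul(Mul(Pow(s, -1), Add(2, s)), s)), -9) = Add(Add(Mul(j, s), Add(2, s)), -9) = Add(Add(2, s, Mul(j, s)), -9) = Add(-7, s, Mul(j, s)))
Pow(Add(Y, Function('d')(5, 2)), 2) = Pow(Add(-96, Add(-7, 2, Mul(5, 2))), 2) = Pow(Add(-96, Add(-7, 2, 10)), 2) = Pow(Add(-96, 5), 2) = Pow(-91, 2) = 8281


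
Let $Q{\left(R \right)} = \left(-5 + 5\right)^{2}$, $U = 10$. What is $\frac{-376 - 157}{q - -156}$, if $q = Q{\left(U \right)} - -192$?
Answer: $- \frac{533}{348} \approx -1.5316$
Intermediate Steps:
$Q{\left(R \right)} = 0$ ($Q{\left(R \right)} = 0^{2} = 0$)
$q = 192$ ($q = 0 - -192 = 0 + 192 = 192$)
$\frac{-376 - 157}{q - -156} = \frac{-376 - 157}{192 - -156} = - \frac{533}{192 + \left(-53 + 209\right)} = - \frac{533}{192 + 156} = - \frac{533}{348}$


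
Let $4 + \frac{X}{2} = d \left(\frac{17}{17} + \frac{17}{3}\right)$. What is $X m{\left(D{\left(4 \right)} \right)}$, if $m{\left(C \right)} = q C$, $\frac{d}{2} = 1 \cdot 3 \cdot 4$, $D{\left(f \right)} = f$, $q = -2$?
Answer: $-2496$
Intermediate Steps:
$d = 24$ ($d = 2 \cdot 1 \cdot 3 \cdot 4 = 2 \cdot 3 \cdot 4 = 2 \cdot 12 = 24$)
$m{\left(C \right)} = - 2 C$
$X = 312$ ($X = -8 + 2 \cdot 24 \left(\frac{17}{17} + \frac{17}{3}\right) = -8 + 2 \cdot 24 \left(17 \cdot \frac{1}{17} + 17 \cdot \frac{1}{3}\right) = -8 + 2 \cdot 24 \left(1 + \frac{17}{3}\right) = -8 + 2 \cdot 24 \cdot \frac{20}{3} = -8 + 2 \cdot 160 = -8 + 320 = 312$)
$X m{\left(D{\left(4 \right)} \right)} = 312 \left(\left(-2\right) 4\right) = 312 \left(-8\right) = -2496$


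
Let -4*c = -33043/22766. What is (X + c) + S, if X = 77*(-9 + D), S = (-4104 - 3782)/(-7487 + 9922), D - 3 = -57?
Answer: -1076302485839/221740840 ≈ -4853.9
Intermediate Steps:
c = 33043/91064 (c = -(-33043)/(4*22766) = -¼*(-33043/22766) = 33043/91064 ≈ 0.36285)
D = -54 (D = 3 - 57 = -54)
S = -7886/2435 ≈ -3.2386
X = -4851 (X = 77*(-9 - 54) = 77*(-63) = -4851)
(X + c) + S = (-4851 + 33043/91064) - 7886/2435 = -441718421/91064 - 7886/2435 = -1076302485839/221740840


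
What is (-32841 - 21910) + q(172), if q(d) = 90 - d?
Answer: -54833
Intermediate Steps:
(-32841 - 21910) + q(172) = (-32841 - 21910) + (90 - 1*172) = -54751 + (90 - 172) = -54751 - 82 = -54833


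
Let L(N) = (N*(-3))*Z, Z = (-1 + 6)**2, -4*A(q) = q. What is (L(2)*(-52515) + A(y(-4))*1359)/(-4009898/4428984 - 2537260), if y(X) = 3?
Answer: -17441849986029/5618743976869 ≈ -3.1042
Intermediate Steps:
A(q) = -q/4
Z = 25 (Z = 5**2 = 25)
L(N) = -75*N (L(N) = (N*(-3))*25 = -3*N*25 = -75*N)
(L(2)*(-52515) + A(y(-4))*1359)/(-4009898/4428984 - 2537260) = (-75*2*(-52515) - 1/4*3*1359)/(-4009898/4428984 - 2537260) = (-150*(-52515) - 3/4*1359)/(-4009898*1/4428984 - 2537260) = (7877250 - 4077/4)/(-2004949/2214492 - 2537260) = 31504923/(4*(-5618743976869/2214492)) = (31504923/4)*(-2214492/5618743976869) = -17441849986029/5618743976869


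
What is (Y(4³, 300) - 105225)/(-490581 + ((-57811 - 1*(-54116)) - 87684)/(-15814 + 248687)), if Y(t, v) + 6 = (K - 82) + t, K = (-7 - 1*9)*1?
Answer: 24513376345/114243160592 ≈ 0.21457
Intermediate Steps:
K = -16 (K = (-7 - 9)*1 = -16*1 = -16)
Y(t, v) = -104 + t (Y(t, v) = -6 + ((-16 - 82) + t) = -6 + (-98 + t) = -104 + t)
(Y(4³, 300) - 105225)/(-490581 + ((-57811 - 1*(-54116)) - 87684)/(-15814 + 248687)) = ((-104 + 4³) - 105225)/(-490581 + ((-57811 - 1*(-54116)) - 87684)/(-15814 + 248687)) = ((-104 + 64) - 105225)/(-490581 + ((-57811 + 54116) - 87684)/232873) = (-40 - 105225)/(-490581 + (-3695 - 87684)*(1/232873)) = -105265/(-490581 - 91379*1/232873) = -105265/(-490581 - 91379/232873) = -105265/(-114243160592/232873) = -105265*(-232873/114243160592) = 24513376345/114243160592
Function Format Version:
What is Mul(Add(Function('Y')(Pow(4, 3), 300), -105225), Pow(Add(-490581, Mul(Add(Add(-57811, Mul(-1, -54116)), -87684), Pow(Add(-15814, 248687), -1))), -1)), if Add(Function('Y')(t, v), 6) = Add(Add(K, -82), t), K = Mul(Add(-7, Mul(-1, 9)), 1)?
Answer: Rational(24513376345, 114243160592) ≈ 0.21457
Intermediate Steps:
K = -16 (K = Mul(Add(-7, -9), 1) = Mul(-16, 1) = -16)
Function('Y')(t, v) = Add(-104, t) (Function('Y')(t, v) = Add(-6, Add(Add(-16, -82), t)) = Add(-6, Add(-98, t)) = Add(-104, t))
Mul(Add(Function('Y')(Pow(4, 3), 300), -105225), Pow(Add(-490581, Mul(Add(Add(-57811, Mul(-1, -54116)), -87684), Pow(Add(-15814, 248687), -1))), -1)) = Mul(Add(Add(-104, Pow(4, 3)), -105225), Pow(Add(-490581, Mul(Add(Add(-57811, Mul(-1, -54116)), -87684), Pow(Add(-15814, 248687), -1))), -1)) = Mul(Add(Add(-104, 64), -105225), Pow(Add(-490581, Mul(Add(Add(-57811, 54116), -87684), Pow(232873, -1))), -1)) = Mul(Add(-40, -105225), Pow(Add(-490581, Mul(Add(-3695, -87684), Rational(1, 232873))), -1)) = Mul(-105265, Pow(Add(-490581, Mul(-91379, Rational(1, 232873))), -1)) = Mul(-105265, Pow(Add(-490581, Rational(-91379, 232873)), -1)) = Mul(-105265, Pow(Rational(-114243160592, 232873), -1)) = Mul(-105265, Rational(-232873, 114243160592)) = Rational(24513376345, 114243160592)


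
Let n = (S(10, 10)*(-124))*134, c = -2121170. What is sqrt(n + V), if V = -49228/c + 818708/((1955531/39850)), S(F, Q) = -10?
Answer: sqrt(786503125867048954701274872590)/2074006845635 ≈ 427.60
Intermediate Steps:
V = 34602178687013034/2074006845635 (V = -49228/(-2121170) + 818708/((1955531/39850)) = -49228*(-1/2121170) + 818708/((1955531*(1/39850))) = 24614/1060585 + 818708/(1955531/39850) = 24614/1060585 + 818708*(39850/1955531) = 24614/1060585 + 32625513800/1955531 = 34602178687013034/2074006845635 ≈ 16684.)
n = 166160 (n = -10*(-124)*134 = 1240*134 = 166160)
sqrt(n + V) = sqrt(166160 + 34602178687013034/2074006845635) = sqrt(379219156157724634/2074006845635) = sqrt(786503125867048954701274872590)/2074006845635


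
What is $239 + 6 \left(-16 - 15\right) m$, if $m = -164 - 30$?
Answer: $36323$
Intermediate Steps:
$m = -194$ ($m = -164 - 30 = -194$)
$239 + 6 \left(-16 - 15\right) m = 239 + 6 \left(-16 - 15\right) \left(-194\right) = 239 + 6 \left(-31\right) \left(-194\right) = 239 - -36084 = 239 + 36084 = 36323$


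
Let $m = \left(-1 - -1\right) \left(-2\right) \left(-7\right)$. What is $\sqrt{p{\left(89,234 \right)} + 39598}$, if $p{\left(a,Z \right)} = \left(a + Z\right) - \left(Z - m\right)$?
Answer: $\sqrt{39687} \approx 199.22$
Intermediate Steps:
$m = 0$ ($m = \left(-1 + 1\right) \left(-2\right) \left(-7\right) = 0 \left(-2\right) \left(-7\right) = 0 \left(-7\right) = 0$)
$p{\left(a,Z \right)} = a$ ($p{\left(a,Z \right)} = \left(a + Z\right) + \left(0 - Z\right) = \left(Z + a\right) - Z = a$)
$\sqrt{p{\left(89,234 \right)} + 39598} = \sqrt{89 + 39598} = \sqrt{39687}$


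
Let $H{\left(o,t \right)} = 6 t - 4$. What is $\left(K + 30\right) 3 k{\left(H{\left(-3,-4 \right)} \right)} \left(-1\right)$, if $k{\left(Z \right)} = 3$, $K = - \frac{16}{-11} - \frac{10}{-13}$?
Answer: $- \frac{41472}{143} \approx -290.01$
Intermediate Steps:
$K = \frac{318}{143}$ ($K = \left(-16\right) \left(- \frac{1}{11}\right) - - \frac{10}{13} = \frac{16}{11} + \frac{10}{13} = \frac{318}{143} \approx 2.2238$)
$H{\left(o,t \right)} = -4 + 6 t$
$\left(K + 30\right) 3 k{\left(H{\left(-3,-4 \right)} \right)} \left(-1\right) = \left(\frac{318}{143} + 30\right) 3 \cdot 3 \left(-1\right) = \frac{4608 \cdot 9 \left(-1\right)}{143} = \frac{4608}{143} \left(-9\right) = - \frac{41472}{143}$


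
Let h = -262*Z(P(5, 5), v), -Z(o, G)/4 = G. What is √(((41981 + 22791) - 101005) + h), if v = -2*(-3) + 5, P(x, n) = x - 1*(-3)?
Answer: 9*I*√305 ≈ 157.18*I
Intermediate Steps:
P(x, n) = 3 + x (P(x, n) = x + 3 = 3 + x)
v = 11 (v = 6 + 5 = 11)
Z(o, G) = -4*G
h = 11528 (h = -(-1048)*11 = -262*(-44) = 11528)
√(((41981 + 22791) - 101005) + h) = √(((41981 + 22791) - 101005) + 11528) = √((64772 - 101005) + 11528) = √(-36233 + 11528) = √(-24705) = 9*I*√305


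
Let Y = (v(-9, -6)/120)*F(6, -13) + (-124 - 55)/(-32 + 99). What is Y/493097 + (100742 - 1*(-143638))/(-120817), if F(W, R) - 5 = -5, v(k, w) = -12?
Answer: -8073725631863/3991491516683 ≈ -2.0227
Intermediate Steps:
F(W, R) = 0 (F(W, R) = 5 - 5 = 0)
Y = -179/67 (Y = -12/120*0 + (-124 - 55)/(-32 + 99) = -12*1/120*0 - 179/67 = -1/10*0 - 179*1/67 = 0 - 179/67 = -179/67 ≈ -2.6716)
Y/493097 + (100742 - 1*(-143638))/(-120817) = -179/67/493097 + (100742 - 1*(-143638))/(-120817) = -179/67*1/493097 + (100742 + 143638)*(-1/120817) = -179/33037499 + 244380*(-1/120817) = -179/33037499 - 244380/120817 = -8073725631863/3991491516683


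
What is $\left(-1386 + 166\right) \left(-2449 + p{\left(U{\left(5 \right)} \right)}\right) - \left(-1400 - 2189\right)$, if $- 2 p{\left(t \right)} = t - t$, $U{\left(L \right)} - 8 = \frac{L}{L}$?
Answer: $2991369$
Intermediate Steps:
$U{\left(L \right)} = 9$ ($U{\left(L \right)} = 8 + \frac{L}{L} = 8 + 1 = 9$)
$p{\left(t \right)} = 0$ ($p{\left(t \right)} = - \frac{t - t}{2} = \left(- \frac{1}{2}\right) 0 = 0$)
$\left(-1386 + 166\right) \left(-2449 + p{\left(U{\left(5 \right)} \right)}\right) - \left(-1400 - 2189\right) = \left(-1386 + 166\right) \left(-2449 + 0\right) - \left(-1400 - 2189\right) = \left(-1220\right) \left(-2449\right) - \left(-1400 - 2189\right) = 2987780 - -3589 = 2987780 + 3589 = 2991369$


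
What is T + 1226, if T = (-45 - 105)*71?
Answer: -9424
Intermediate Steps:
T = -10650 (T = -150*71 = -10650)
T + 1226 = -10650 + 1226 = -9424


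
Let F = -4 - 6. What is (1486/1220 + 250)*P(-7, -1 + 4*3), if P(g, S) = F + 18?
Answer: 612972/305 ≈ 2009.7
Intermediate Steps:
F = -10
P(g, S) = 8 (P(g, S) = -10 + 18 = 8)
(1486/1220 + 250)*P(-7, -1 + 4*3) = (1486/1220 + 250)*8 = (1486*(1/1220) + 250)*8 = (743/610 + 250)*8 = (153243/610)*8 = 612972/305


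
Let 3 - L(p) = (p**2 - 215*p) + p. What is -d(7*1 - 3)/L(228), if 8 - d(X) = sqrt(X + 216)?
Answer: 8/3189 - 2*sqrt(55)/3189 ≈ -0.0021425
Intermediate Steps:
L(p) = 3 - p**2 + 214*p (L(p) = 3 - ((p**2 - 215*p) + p) = 3 - (p**2 - 214*p) = 3 + (-p**2 + 214*p) = 3 - p**2 + 214*p)
d(X) = 8 - sqrt(216 + X) (d(X) = 8 - sqrt(X + 216) = 8 - sqrt(216 + X))
-d(7*1 - 3)/L(228) = -(8 - sqrt(216 + (7*1 - 3)))/(3 - 1*228**2 + 214*228) = -(8 - sqrt(216 + (7 - 3)))/(3 - 1*51984 + 48792) = -(8 - sqrt(216 + 4))/(3 - 51984 + 48792) = -(8 - sqrt(220))/(-3189) = -(8 - 2*sqrt(55))*(-1)/3189 = -(-8/3189 + 2*sqrt(55)/3189) = 8/3189 - 2*sqrt(55)/3189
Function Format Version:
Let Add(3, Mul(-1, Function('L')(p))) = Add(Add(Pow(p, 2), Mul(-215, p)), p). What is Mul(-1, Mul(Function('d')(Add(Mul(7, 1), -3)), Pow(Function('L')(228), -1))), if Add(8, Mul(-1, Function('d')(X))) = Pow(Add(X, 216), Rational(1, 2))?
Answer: Add(Rational(8, 3189), Mul(Rational(-2, 3189), Pow(55, Rational(1, 2)))) ≈ -0.0021425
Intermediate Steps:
Function('L')(p) = Add(3, Mul(-1, Pow(p, 2)), Mul(214, p)) (Function('L')(p) = Add(3, Mul(-1, Add(Add(Pow(p, 2), Mul(-215, p)), p))) = Add(3, Mul(-1, Add(Pow(p, 2), Mul(-214, p)))) = Add(3, Add(Mul(-1, Pow(p, 2)), Mul(214, p))) = Add(3, Mul(-1, Pow(p, 2)), Mul(214, p)))
Function('d')(X) = Add(8, Mul(-1, Pow(Add(216, X), Rational(1, 2)))) (Function('d')(X) = Add(8, Mul(-1, Pow(Add(X, 216), Rational(1, 2)))) = Add(8, Mul(-1, Pow(Add(216, X), Rational(1, 2)))))
Mul(-1, Mul(Function('d')(Add(Mul(7, 1), -3)), Pow(Function('L')(228), -1))) = Mul(-1, Mul(Add(8, Mul(-1, Pow(Add(216, Add(Mul(7, 1), -3)), Rational(1, 2)))), Pow(Add(3, Mul(-1, Pow(228, 2)), Mul(214, 228)), -1))) = Mul(-1, Mul(Add(8, Mul(-1, Pow(Add(216, Add(7, -3)), Rational(1, 2)))), Pow(Add(3, Mul(-1, 51984), 48792), -1))) = Mul(-1, Mul(Add(8, Mul(-1, Pow(Add(216, 4), Rational(1, 2)))), Pow(Add(3, -51984, 48792), -1))) = Mul(-1, Mul(Add(8, Mul(-1, Pow(220, Rational(1, 2)))), Pow(-3189, -1))) = Mul(-1, Mul(Add(8, Mul(-1, Mul(2, Pow(55, Rational(1, 2))))), Rational(-1, 3189))) = Mul(-1, Mul(Add(8, Mul(-2, Pow(55, Rational(1, 2)))), Rational(-1, 3189))) = Mul(-1, Add(Rational(-8, 3189), Mul(Rational(2, 3189), Pow(55, Rational(1, 2))))) = Add(Rational(8, 3189), Mul(Rational(-2, 3189), Pow(55, Rational(1, 2))))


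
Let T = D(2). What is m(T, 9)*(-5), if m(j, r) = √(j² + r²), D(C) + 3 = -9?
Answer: -75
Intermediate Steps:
D(C) = -12 (D(C) = -3 - 9 = -12)
T = -12
m(T, 9)*(-5) = √((-12)² + 9²)*(-5) = √(144 + 81)*(-5) = √225*(-5) = 15*(-5) = -75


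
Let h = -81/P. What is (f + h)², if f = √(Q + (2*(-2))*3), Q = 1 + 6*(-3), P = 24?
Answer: (27 - 8*I*√29)²/64 ≈ -17.609 - 36.35*I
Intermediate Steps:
h = -27/8 (h = -81/24 = -81*1/24 = -27/8 ≈ -3.3750)
Q = -17 (Q = 1 - 18 = -17)
f = I*√29 (f = √(-17 + (2*(-2))*3) = √(-17 - 4*3) = √(-17 - 12) = √(-29) = I*√29 ≈ 5.3852*I)
(f + h)² = (I*√29 - 27/8)² = (-27/8 + I*√29)²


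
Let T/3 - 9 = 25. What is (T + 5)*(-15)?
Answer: -1605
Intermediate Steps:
T = 102 (T = 27 + 3*25 = 27 + 75 = 102)
(T + 5)*(-15) = (102 + 5)*(-15) = 107*(-15) = -1605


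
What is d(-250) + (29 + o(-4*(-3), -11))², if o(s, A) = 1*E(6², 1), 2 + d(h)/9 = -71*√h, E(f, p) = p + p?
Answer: 943 - 3195*I*√10 ≈ 943.0 - 10103.0*I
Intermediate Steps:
E(f, p) = 2*p
d(h) = -18 - 639*√h (d(h) = -18 + 9*(-71*√h) = -18 - 639*√h)
o(s, A) = 2 (o(s, A) = 1*(2*1) = 1*2 = 2)
d(-250) + (29 + o(-4*(-3), -11))² = (-18 - 3195*I*√10) + (29 + 2)² = (-18 - 3195*I*√10) + 31² = (-18 - 3195*I*√10) + 961 = 943 - 3195*I*√10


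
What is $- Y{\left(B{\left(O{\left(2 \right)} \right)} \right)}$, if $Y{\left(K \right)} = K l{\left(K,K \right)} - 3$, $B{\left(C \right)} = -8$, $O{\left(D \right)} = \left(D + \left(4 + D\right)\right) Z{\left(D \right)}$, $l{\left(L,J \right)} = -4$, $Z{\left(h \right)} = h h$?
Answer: $-29$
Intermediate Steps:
$Z{\left(h \right)} = h^{2}$
$O{\left(D \right)} = D^{2} \left(4 + 2 D\right)$ ($O{\left(D \right)} = \left(D + \left(4 + D\right)\right) D^{2} = \left(4 + 2 D\right) D^{2} = D^{2} \left(4 + 2 D\right)$)
$Y{\left(K \right)} = -3 - 4 K$ ($Y{\left(K \right)} = K \left(-4\right) - 3 = - 4 K - 3 = -3 - 4 K$)
$- Y{\left(B{\left(O{\left(2 \right)} \right)} \right)} = - (-3 - -32) = - (-3 + 32) = \left(-1\right) 29 = -29$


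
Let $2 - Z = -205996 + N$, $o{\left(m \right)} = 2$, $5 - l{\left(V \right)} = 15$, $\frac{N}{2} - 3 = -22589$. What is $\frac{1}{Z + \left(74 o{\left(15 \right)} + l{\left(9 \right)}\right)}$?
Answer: $\frac{1}{251308} \approx 3.9792 \cdot 10^{-6}$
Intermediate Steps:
$N = -45172$ ($N = 6 + 2 \left(-22589\right) = 6 - 45178 = -45172$)
$l{\left(V \right)} = -10$ ($l{\left(V \right)} = 5 - 15 = -10$)
$Z = 251170$ ($Z = 2 - \left(-205996 - 45172\right) = 2 - -251168 = 2 + 251168 = 251170$)
$\frac{1}{Z + \left(74 o{\left(15 \right)} + l{\left(9 \right)}\right)} = \frac{1}{251170 + \left(74 \cdot 2 - 10\right)} = \frac{1}{251170 + \left(148 - 10\right)} = \frac{1}{251170 + 138} = \frac{1}{251308}$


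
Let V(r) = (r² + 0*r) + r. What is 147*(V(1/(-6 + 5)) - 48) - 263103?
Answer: -270159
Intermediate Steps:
V(r) = r + r² (V(r) = (r² + 0) + r = r² + r = r + r²)
147*(V(1/(-6 + 5)) - 48) - 263103 = 147*((1 + 1/(-6 + 5))/(-6 + 5) - 48) - 263103 = 147*((1 + 1/(-1))/(-1) - 48) - 263103 = 147*(-(1 - 1) - 48) - 263103 = 147*(-1*0 - 48) - 263103 = 147*(0 - 48) - 263103 = 147*(-48) - 263103 = -7056 - 263103 = -270159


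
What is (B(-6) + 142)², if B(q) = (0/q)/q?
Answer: 20164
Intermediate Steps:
B(q) = 0 (B(q) = 0/q = 0)
(B(-6) + 142)² = (0 + 142)² = 142² = 20164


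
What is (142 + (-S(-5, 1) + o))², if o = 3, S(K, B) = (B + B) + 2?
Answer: 19881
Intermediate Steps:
S(K, B) = 2 + 2*B (S(K, B) = 2*B + 2 = 2 + 2*B)
(142 + (-S(-5, 1) + o))² = (142 + (-(2 + 2*1) + 3))² = (142 + (-(2 + 2) + 3))² = (142 + (-1*4 + 3))² = (142 + (-4 + 3))² = (142 - 1)² = 141² = 19881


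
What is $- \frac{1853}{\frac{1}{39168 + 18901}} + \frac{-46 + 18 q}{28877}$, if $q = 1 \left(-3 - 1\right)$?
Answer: $- \frac{3107218824707}{28877} \approx -1.076 \cdot 10^{8}$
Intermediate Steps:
$q = -4$ ($q = 1 \left(-3 + \left(-5 + 4\right)\right) = 1 \left(-3 - 1\right) = 1 \left(-4\right) = -4$)
$- \frac{1853}{\frac{1}{39168 + 18901}} + \frac{-46 + 18 q}{28877} = - \frac{1853}{\frac{1}{39168 + 18901}} + \frac{-46 + 18 \left(-4\right)}{28877} = - \frac{1853}{\frac{1}{58069}} + \left(-46 - 72\right) \frac{1}{28877} = - 1853 \frac{1}{\frac{1}{58069}} - \frac{118}{28877} = \left(-1853\right) 58069 - \frac{118}{28877} = -107601857 - \frac{118}{28877} = - \frac{3107218824707}{28877}$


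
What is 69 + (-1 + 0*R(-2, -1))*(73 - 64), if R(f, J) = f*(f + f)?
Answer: 60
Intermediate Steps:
R(f, J) = 2*f**2 (R(f, J) = f*(2*f) = 2*f**2)
69 + (-1 + 0*R(-2, -1))*(73 - 64) = 69 + (-1 + 0*(2*(-2)**2))*(73 - 64) = 69 + (-1 + 0*(2*4))*9 = 69 + (-1 + 0*8)*9 = 69 + (-1 + 0)*9 = 69 - 1*9 = 69 - 9 = 60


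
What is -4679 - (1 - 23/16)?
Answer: -74857/16 ≈ -4678.6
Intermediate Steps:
-4679 - (1 - 23/16) = -4679 - 1*(-7/16) = -4679 + 7/16 = -74857/16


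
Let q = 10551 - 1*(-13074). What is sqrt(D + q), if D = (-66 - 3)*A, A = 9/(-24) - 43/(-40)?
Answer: sqrt(2357670)/10 ≈ 153.55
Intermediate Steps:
q = 23625 (q = 10551 + 13074 = 23625)
A = 7/10 (A = 9*(-1/24) - 43*(-1/40) = -3/8 + 43/40 = 7/10 ≈ 0.70000)
D = -483/10 (D = (-66 - 3)*(7/10) = -69*7/10 = -483/10 ≈ -48.300)
sqrt(D + q) = sqrt(-483/10 + 23625) = sqrt(235767/10) = sqrt(2357670)/10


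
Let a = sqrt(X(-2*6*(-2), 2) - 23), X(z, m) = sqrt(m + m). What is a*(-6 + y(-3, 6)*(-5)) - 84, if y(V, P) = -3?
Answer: -84 + 9*I*sqrt(21) ≈ -84.0 + 41.243*I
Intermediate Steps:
X(z, m) = sqrt(2)*sqrt(m) (X(z, m) = sqrt(2*m) = sqrt(2)*sqrt(m))
a = I*sqrt(21) (a = sqrt(sqrt(2)*sqrt(2) - 23) = sqrt(2 - 23) = sqrt(-21) = I*sqrt(21) ≈ 4.5826*I)
a*(-6 + y(-3, 6)*(-5)) - 84 = (I*sqrt(21))*(-6 - 3*(-5)) - 84 = (I*sqrt(21))*(-6 + 15) - 84 = (I*sqrt(21))*9 - 84 = 9*I*sqrt(21) - 84 = -84 + 9*I*sqrt(21)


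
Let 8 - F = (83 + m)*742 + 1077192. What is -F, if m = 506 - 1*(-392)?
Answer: 1805086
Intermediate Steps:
m = 898 (m = 506 + 392 = 898)
F = -1805086 (F = 8 - ((83 + 898)*742 + 1077192) = 8 - (981*742 + 1077192) = 8 - (727902 + 1077192) = 8 - 1*1805094 = 8 - 1805094 = -1805086)
-F = -1*(-1805086) = 1805086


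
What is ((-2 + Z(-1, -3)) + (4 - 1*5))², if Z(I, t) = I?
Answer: 16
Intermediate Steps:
((-2 + Z(-1, -3)) + (4 - 1*5))² = ((-2 - 1) + (4 - 1*5))² = (-3 + (4 - 5))² = (-3 - 1)² = (-4)² = 16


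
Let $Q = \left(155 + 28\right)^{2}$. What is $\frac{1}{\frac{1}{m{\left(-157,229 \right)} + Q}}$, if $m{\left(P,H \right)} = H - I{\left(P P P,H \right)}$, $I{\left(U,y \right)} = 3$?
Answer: $33715$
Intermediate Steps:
$Q = 33489$ ($Q = 183^{2} = 33489$)
$m{\left(P,H \right)} = -3 + H$ ($m{\left(P,H \right)} = H - 3 = -3 + H$)
$\frac{1}{\frac{1}{m{\left(-157,229 \right)} + Q}} = \frac{1}{\frac{1}{\left(-3 + 229\right) + 33489}} = \frac{1}{\frac{1}{226 + 33489}} = \frac{1}{\frac{1}{33715}} = 33715$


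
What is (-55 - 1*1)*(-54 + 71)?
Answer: -952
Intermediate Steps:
(-55 - 1*1)*(-54 + 71) = (-55 - 1)*17 = -56*17 = -952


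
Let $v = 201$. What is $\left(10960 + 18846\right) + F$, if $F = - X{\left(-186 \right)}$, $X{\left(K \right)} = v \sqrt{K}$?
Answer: $29806 - 201 i \sqrt{186} \approx 29806.0 - 2741.3 i$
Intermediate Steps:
$X{\left(K \right)} = 201 \sqrt{K}$
$F = - 201 i \sqrt{186}$ ($F = - 201 \sqrt{-186} = - 201 i \sqrt{186} \approx - 2741.3 i$)
$\left(10960 + 18846\right) + F = \left(10960 + 18846\right) - 201 i \sqrt{186} = 29806 - 201 i \sqrt{186}$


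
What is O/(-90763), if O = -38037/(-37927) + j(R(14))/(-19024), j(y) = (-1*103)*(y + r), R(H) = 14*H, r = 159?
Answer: -2110416643/65487614558224 ≈ -3.2226e-5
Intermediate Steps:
j(y) = -16377 - 103*y (j(y) = (-1*103)*(y + 159) = -103*(159 + y) = -16377 - 103*y)
O = 2110416643/721523248 (O = -38037/(-37927) + (-16377 - 1442*14)/(-19024) = -38037*(-1/37927) + (-16377 - 103*196)*(-1/19024) = 38037/37927 + (-16377 - 20188)*(-1/19024) = 38037/37927 - 36565*(-1/19024) = 38037/37927 + 36565/19024 = 2110416643/721523248 ≈ 2.9249)
O/(-90763) = (2110416643/721523248)/(-90763) = (2110416643/721523248)*(-1/90763) = -2110416643/65487614558224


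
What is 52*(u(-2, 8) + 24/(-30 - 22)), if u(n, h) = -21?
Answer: -1116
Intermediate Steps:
52*(u(-2, 8) + 24/(-30 - 22)) = 52*(-21 + 24/(-30 - 22)) = 52*(-21 + 24/(-52)) = 52*(-21 + 24*(-1/52)) = 52*(-21 - 6/13) = 52*(-279/13) = -1116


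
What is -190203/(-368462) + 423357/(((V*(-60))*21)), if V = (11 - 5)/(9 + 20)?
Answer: -753716684401/464262120 ≈ -1623.5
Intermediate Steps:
V = 6/29 ≈ 0.20690
-190203/(-368462) + 423357/(((V*(-60))*21)) = -190203/(-368462) + 423357/((((6/29)*(-60))*21)) = -190203*(-1/368462) + 423357/((-360/29*21)) = 190203/368462 + 423357/(-7560/29) = 190203/368462 + 423357*(-29/7560) = 190203/368462 - 4092451/2520 = -753716684401/464262120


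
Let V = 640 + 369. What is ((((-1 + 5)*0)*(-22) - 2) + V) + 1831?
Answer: 2838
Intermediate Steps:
V = 1009
((((-1 + 5)*0)*(-22) - 2) + V) + 1831 = ((((-1 + 5)*0)*(-22) - 2) + 1009) + 1831 = (((4*0)*(-22) - 2) + 1009) + 1831 = ((0*(-22) - 2) + 1009) + 1831 = ((0 - 2) + 1009) + 1831 = (-2 + 1009) + 1831 = 1007 + 1831 = 2838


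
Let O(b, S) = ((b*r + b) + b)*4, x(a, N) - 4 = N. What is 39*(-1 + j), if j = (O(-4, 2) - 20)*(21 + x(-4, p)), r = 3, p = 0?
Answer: -97539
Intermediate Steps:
x(a, N) = 4 + N
O(b, S) = 20*b (O(b, S) = ((b*3 + b) + b)*4 = ((3*b + b) + b)*4 = (4*b + b)*4 = (5*b)*4 = 20*b)
j = -2500 (j = (20*(-4) - 20)*(21 + (4 + 0)) = (-80 - 20)*(21 + 4) = -100*25 = -2500)
39*(-1 + j) = 39*(-1 - 2500) = 39*(-2501) = -97539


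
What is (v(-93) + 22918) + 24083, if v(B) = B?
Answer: 46908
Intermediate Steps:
(v(-93) + 22918) + 24083 = (-93 + 22918) + 24083 = 22825 + 24083 = 46908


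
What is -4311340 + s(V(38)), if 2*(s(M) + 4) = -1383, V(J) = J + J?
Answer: -8624071/2 ≈ -4.3120e+6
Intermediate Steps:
V(J) = 2*J
s(M) = -1391/2 (s(M) = -4 + (½)*(-1383) = -4 - 1383/2 = -1391/2)
-4311340 + s(V(38)) = -4311340 - 1391/2 = -8624071/2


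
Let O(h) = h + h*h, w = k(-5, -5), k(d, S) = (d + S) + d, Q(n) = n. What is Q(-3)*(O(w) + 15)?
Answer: -675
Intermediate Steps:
k(d, S) = S + 2*d (k(d, S) = (S + d) + d = S + 2*d)
w = -15 (w = -5 + 2*(-5) = -5 - 10 = -15)
O(h) = h + h²
Q(-3)*(O(w) + 15) = -3*(-15*(1 - 15) + 15) = -3*(-15*(-14) + 15) = -3*(210 + 15) = -3*225 = -675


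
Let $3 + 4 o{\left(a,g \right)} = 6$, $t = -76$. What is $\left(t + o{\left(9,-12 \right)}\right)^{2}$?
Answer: $\frac{90601}{16} \approx 5662.6$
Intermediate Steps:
$o{\left(a,g \right)} = \frac{3}{4}$ ($o{\left(a,g \right)} = - \frac{3}{4} + \frac{1}{4} \cdot 6 = - \frac{3}{4} + \frac{3}{2} = \frac{3}{4}$)
$\left(t + o{\left(9,-12 \right)}\right)^{2} = \left(-76 + \frac{3}{4}\right)^{2} = \left(- \frac{301}{4}\right)^{2} = \frac{90601}{16}$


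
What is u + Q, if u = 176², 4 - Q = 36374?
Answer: -5394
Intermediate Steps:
Q = -36370 (Q = 4 - 1*36374 = 4 - 36374 = -36370)
u = 30976
u + Q = 30976 - 36370 = -5394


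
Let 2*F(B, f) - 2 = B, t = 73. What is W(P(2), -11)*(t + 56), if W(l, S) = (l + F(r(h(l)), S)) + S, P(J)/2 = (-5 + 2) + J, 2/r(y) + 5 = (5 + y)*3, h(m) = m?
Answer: -6063/4 ≈ -1515.8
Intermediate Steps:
r(y) = 2/(10 + 3*y) (r(y) = 2/(-5 + (5 + y)*3) = 2/(-5 + (15 + 3*y)) = 2/(10 + 3*y))
F(B, f) = 1 + B/2
P(J) = -6 + 2*J (P(J) = 2*((-5 + 2) + J) = 2*(-3 + J) = -6 + 2*J)
W(l, S) = 1 + S + l + 1/(10 + 3*l) (W(l, S) = (l + (1 + (2/(10 + 3*l))/2)) + S = (l + (1 + 1/(10 + 3*l))) + S = (1 + l + 1/(10 + 3*l)) + S = 1 + S + l + 1/(10 + 3*l))
W(P(2), -11)*(t + 56) = ((1 + (10 + 3*(-6 + 2*2))*(1 - 11 + (-6 + 2*2)))/(10 + 3*(-6 + 2*2)))*(73 + 56) = ((1 + (10 + 3*(-6 + 4))*(1 - 11 + (-6 + 4)))/(10 + 3*(-6 + 4)))*129 = ((1 + (10 + 3*(-2))*(1 - 11 - 2))/(10 + 3*(-2)))*129 = ((1 + (10 - 6)*(-12))/(10 - 6))*129 = ((1 + 4*(-12))/4)*129 = ((1 - 48)/4)*129 = ((¼)*(-47))*129 = -47/4*129 = -6063/4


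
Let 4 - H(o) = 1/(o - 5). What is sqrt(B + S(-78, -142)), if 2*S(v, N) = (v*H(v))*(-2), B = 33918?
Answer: 4*sqrt(14738559)/83 ≈ 185.02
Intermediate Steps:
H(o) = 4 - 1/(-5 + o) (H(o) = 4 - 1/(o - 5) = 4 - 1/(-5 + o))
S(v, N) = -v*(-21 + 4*v)/(-5 + v) (S(v, N) = ((v*((-21 + 4*v)/(-5 + v)))*(-2))/2 = ((v*(-21 + 4*v)/(-5 + v))*(-2))/2 = (-2*v*(-21 + 4*v)/(-5 + v))/2 = -v*(-21 + 4*v)/(-5 + v))
sqrt(B + S(-78, -142)) = sqrt(33918 - 78*(21 - 4*(-78))/(-5 - 78)) = sqrt(33918 - 78*(21 + 312)/(-83)) = sqrt(33918 - 78*(-1/83)*333) = sqrt(33918 + 25974/83) = sqrt(2841168/83) = 4*sqrt(14738559)/83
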